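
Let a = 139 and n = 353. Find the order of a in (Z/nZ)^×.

ord(139) | φ(353) = 353 − 1 = 352 = 2^5 · 11.
Divisors of 352: 1, 2, 4, 8, 11, 16, 22, 32, 44, 88, 176, 352.
Compute 139^d (mod 353) for the divisors d until we hit 1:
139^1 ≡ 139
139^2 ≡ 259
139^4 ≡ 11
139^8 ≡ 121
139^11 ≡ 101
139^16 ≡ 168
139^22 ≡ 317
139^32 ≡ 337
139^44 ≡ 237
139^88 ≡ 42
139^176 ≡ 352
139^352 ≡ 1
Therefore the multiplicative order of 139 modulo 353 is 352.

352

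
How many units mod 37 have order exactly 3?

2

φ(37) = 37 − 1 = 36 = 2^2 · 3^2.
Since (Z/37Z)^× is cyclic of order 36, the number of elements of order d is φ(d) when d | 36 and 0 otherwise.
3 | 36, and φ(3) = 3 − 1 = 2.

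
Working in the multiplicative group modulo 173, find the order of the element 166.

Since 166 ∈ (Z/173Z)^×, its order divides φ(173) = 173 − 1 = 172 = 2^2 · 43.
Divisors of 172: 1, 2, 4, 43, 86, 172.
Check 166^d mod 173 for each divisor in increasing order:
166^1 ≡ 166 (mod 173)
166^2 ≡ 49 (mod 173)
166^4 ≡ 152 (mod 173)
166^43 ≡ 80 (mod 173)
166^86 ≡ 172 (mod 173)
166^172 ≡ 1 (mod 173) ✓
Hence ord(166) = 172.

172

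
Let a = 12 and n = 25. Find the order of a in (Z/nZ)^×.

20

The order of 12 must divide φ(25) = φ(5^2) = 5·(5−1) = 20 = 2^2 · 5.
Divisors of 20: 1, 2, 4, 5, 10, 20.
Check 12^d mod 25 for each divisor in increasing order:
12^1 ≡ 12
12^2 ≡ 19
12^4 ≡ 11
12^5 ≡ 7
12^10 ≡ 24
12^20 ≡ 1
Hence ord(12) = 20.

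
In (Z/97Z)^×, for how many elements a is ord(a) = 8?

φ(97) = 97 − 1 = 96 = 2^5 · 3.
(Z/97Z)^× is cyclic (|G| = 96); a cyclic group of order m has exactly φ(d) elements of each order d | m, and none otherwise.
8 = 2^3 divides 96, and φ(8) = 4.

4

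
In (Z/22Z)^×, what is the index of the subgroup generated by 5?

2

Since 5 ∈ (Z/22Z)^×, its order divides φ(22) = φ(2)·φ(11) = 1·10 = 10 = 2 · 5.
Divisors of 10: 1, 2, 5, 10.
Check 5^d mod 22 for each divisor in increasing order:
5^1 ≡ 5
5^2 ≡ 3
5^5 ≡ 1
Thus |⟨5⟩| = ord(5) = 5.
Index = |(Z/22Z)^×| / |⟨5⟩| = 10 / 5 = 2.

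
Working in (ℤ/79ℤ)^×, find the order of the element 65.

13

By Lagrange's theorem, ord_79(65) divides φ(79) = 79 − 1 = 78 = 2 · 3 · 13.
Divisors of 78: 1, 2, 3, 6, 13, 26, 39, 78.
Check 65^d mod 79 for each divisor in increasing order:
65^1 ≡ 65 (mod 79)
65^2 ≡ 38 (mod 79)
65^3 ≡ 21 (mod 79)
65^6 ≡ 46 (mod 79)
65^13 ≡ 1 (mod 79) ✓
So ord_79(65) = 13.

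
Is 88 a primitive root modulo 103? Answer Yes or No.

Yes

φ(103) = 103 − 1 = 102 = 2 · 3 · 17.
88 is a primitive root mod 103 iff 88^(φ(103)/q) ≢ 1 for every prime q | φ(103), i.e. q ∈ {2, 3, 17}.
88^51 ≡ 102 (mod 103)  [q = 2: ≢ 1 ✓]
88^34 ≡ 56 (mod 103)  [q = 3: ≢ 1 ✓]
88^6 ≡ 61 (mod 103)  [q = 17: ≢ 1 ✓]
Every test exponent gives a nontrivial residue, hence 88 generates the full group.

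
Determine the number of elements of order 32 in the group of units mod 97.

16

φ(97) = 97 − 1 = 96 = 2^5 · 3.
(Z/97Z)^× is cyclic (|G| = 96); a cyclic group of order m has exactly φ(d) elements of each order d | m, and none otherwise.
32 = 2^5 divides 96, and φ(32) = 16.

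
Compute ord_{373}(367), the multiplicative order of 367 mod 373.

372

The order of 367 must divide φ(373) = 373 − 1 = 372 = 2^2 · 3 · 31.
Divisors of 372: 1, 2, 3, 4, 6, 12, 31, 62, 93, 124, 186, 372.
Check 367^d mod 373 for each divisor in increasing order:
367^1 ≡ 367 (mod 373)
367^2 ≡ 36 (mod 373)
367^3 ≡ 157 (mod 373)
367^4 ≡ 177 (mod 373)
367^6 ≡ 31 (mod 373)
367^12 ≡ 215 (mod 373)
367^31 ≡ 173 (mod 373)
367^62 ≡ 89 (mod 373)
367^93 ≡ 104 (mod 373)
367^124 ≡ 88 (mod 373)
367^186 ≡ 372 (mod 373)
367^372 ≡ 1 (mod 373) ✓
Therefore the multiplicative order of 367 modulo 373 is 372.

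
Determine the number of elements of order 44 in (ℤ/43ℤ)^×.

0

φ(43) = 43 − 1 = 42 = 2 · 3 · 7.
In a cyclic group of order 42, there are φ(d) elements of order d for each divisor d of 42, and zero for non-divisors.
44 does not divide 42, so no element of (Z/43Z)^× has order 44.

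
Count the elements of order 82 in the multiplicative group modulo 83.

40

φ(83) = 83 − 1 = 82 = 2 · 41.
Since (Z/83Z)^× is cyclic of order 82, the number of elements of order d is φ(d) when d | 82 and 0 otherwise.
82 = 2 · 41 divides 82, and φ(82) = 40.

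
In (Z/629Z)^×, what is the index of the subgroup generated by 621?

24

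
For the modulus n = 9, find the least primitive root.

φ(9) = φ(3^2) = 3·(3−1) = 6 = 2 · 3.
Test candidates g = 2, 3, … against the prime factors q ∈ {2, 3} of φ(9): g is a generator iff g^(6/q) ≢ 1 for every such q.
g = 2: 2^3 ≡ 8; 2^2 ≡ 4 — none is 1, so 2 is a primitive root.
Hence the least primitive root of 9 is 2.

2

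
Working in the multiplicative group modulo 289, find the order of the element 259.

68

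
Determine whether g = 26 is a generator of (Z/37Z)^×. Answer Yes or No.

φ(37) = 37 − 1 = 36 = 2^2 · 3^2.
It suffices to check that the order of 26 is not a proper divisor of 36: compute 26^(36/q) for q ∈ {2, 3}.
26^18 ≡ 1 (mod 37)  [q = 2: ≡ 1 ✗]
26^12 ≡ 1 (mod 37)  [q = 3: ≡ 1 ✗]
26^18 ≡ 1 shows ord(26) | 18, strictly less than φ(37); not a primitive root.

No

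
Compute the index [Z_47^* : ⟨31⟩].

By Lagrange's theorem, ord_47(31) divides φ(47) = 47 − 1 = 46 = 2 · 23.
Divisors of 46: 1, 2, 23, 46.
Compute 31^d (mod 47) for the divisors d until we hit 1:
31^1 ≡ 31 (mod 47)
31^2 ≡ 21 (mod 47)
31^23 ≡ 46 (mod 47)
31^46 ≡ 1 (mod 47) ✓
Thus |⟨31⟩| = ord(31) = 46.
Index = |(Z/47Z)^×| / |⟨31⟩| = 46 / 46 = 1.

1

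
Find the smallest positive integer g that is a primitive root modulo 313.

φ(313) = 313 − 1 = 312 = 2^3 · 3 · 13.
Test candidates g = 2, 3, … against the prime factors q ∈ {2, 3, 13} of φ(313): g is a generator iff g^(312/q) ≢ 1 for every such q.
g = 2: 2^156 ≡ 1 — hits 1, so not a primitive root.
g = 3: 3^156 ≡ 1 — hits 1, so not a primitive root.
g = 4: 4^156 ≡ 1 — hits 1, so not a primitive root.
g = 5: 5^156 ≡ 312; 5^104 ≡ 1 — hits 1, so not a primitive root.
g = 6: 6^156 ≡ 1 — hits 1, so not a primitive root.
g = 7: 7^156 ≡ 312; 7^104 ≡ 1 — hits 1, so not a primitive root.
g = 8: 8^156 ≡ 1 — hits 1, so not a primitive root.
g = 9: 9^156 ≡ 1 — hits 1, so not a primitive root.
g = 10: 10^156 ≡ 312; 10^104 ≡ 214; 10^24 ≡ 103 — none is 1, so 10 is a primitive root.
Hence the least primitive root of 313 is 10.

10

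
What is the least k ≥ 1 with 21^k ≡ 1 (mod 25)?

ord(21) | φ(25) = φ(5^2) = 5·(5−1) = 20 = 2^2 · 5.
Divisors of 20: 1, 2, 4, 5, 10, 20.
Check 21^d mod 25 for each divisor in increasing order:
21^1 ≡ 21
21^2 ≡ 16
21^4 ≡ 6
21^5 ≡ 1
So ord_25(21) = 5.

5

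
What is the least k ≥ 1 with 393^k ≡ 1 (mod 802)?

ord(393) | φ(802) = φ(2)·φ(401) = 1·400 = 400 = 2^4 · 5^2.
Divisors of 400: 1, 2, 4, 5, 8, 10, 16, 20, 25, 40, 50, 80, 100, 200, 400.
Evaluate successive powers at the divisors of 400:
393^1 ≡ 393 (mod 802)
393^2 ≡ 465 (mod 802)
393^4 ≡ 487 (mod 802)
393^5 ≡ 515 (mod 802)
393^8 ≡ 579 (mod 802)
393^10 ≡ 565 (mod 802)
393^16 ≡ 5 (mod 802)
393^20 ≡ 29 (mod 802)
393^25 ≡ 499 (mod 802)
393^40 ≡ 39 (mod 802)
393^50 ≡ 381 (mod 802)
393^80 ≡ 719 (mod 802)
393^100 ≡ 801 (mod 802)
393^200 ≡ 1 (mod 802) ✓
So ord_802(393) = 200.

200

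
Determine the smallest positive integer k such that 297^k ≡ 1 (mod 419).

418

By Lagrange's theorem, ord_419(297) divides φ(419) = 419 − 1 = 418 = 2 · 11 · 19.
Divisors of 418: 1, 2, 11, 19, 22, 38, 209, 418.
Evaluate successive powers at the divisors of 418:
297^1 ≡ 297 (mod 419)
297^2 ≡ 219 (mod 419)
297^11 ≡ 283 (mod 419)
297^19 ≡ 317 (mod 419)
297^22 ≡ 60 (mod 419)
297^38 ≡ 348 (mod 419)
297^209 ≡ 418 (mod 419)
297^418 ≡ 1 (mod 419) ✓
Therefore the multiplicative order of 297 modulo 419 is 418.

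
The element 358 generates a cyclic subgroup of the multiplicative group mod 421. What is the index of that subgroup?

4

ord(358) | φ(421) = 421 − 1 = 420 = 2^2 · 3 · 5 · 7.
Divisors of 420: 1, 2, 3, 4, 5, 6, 7, 10, 12, 14, 15, 20, 21, 28, 30, 35, 42, 60, 70, 84, 105, 140, 210, 420.
Evaluate successive powers at the divisors of 420:
358^1 ≡ 358 (mod 421)
358^2 ≡ 180 (mod 421)
358^3 ≡ 27 (mod 421)
358^4 ≡ 404 (mod 421)
358^5 ≡ 229 (mod 421)
358^6 ≡ 308 (mod 421)
358^7 ≡ 383 (mod 421)
358^10 ≡ 237 (mod 421)
358^12 ≡ 139 (mod 421)
358^14 ≡ 181 (mod 421)
358^15 ≡ 385 (mod 421)
358^20 ≡ 176 (mod 421)
358^21 ≡ 279 (mod 421)
358^28 ≡ 344 (mod 421)
358^30 ≡ 33 (mod 421)
358^35 ≡ 400 (mod 421)
358^42 ≡ 377 (mod 421)
358^60 ≡ 247 (mod 421)
358^70 ≡ 20 (mod 421)
358^84 ≡ 252 (mod 421)
358^105 ≡ 1 (mod 421) ✓
So ord_421(358) = 105, hence |⟨358⟩| = 105.
[(Z/421Z)^× : ⟨358⟩] = 420/105 = 4.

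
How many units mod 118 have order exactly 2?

1

φ(118) = φ(2)·φ(59) = 1·58 = 58 = 2 · 29.
Since (Z/118Z)^× is cyclic of order 58, the number of elements of order d is φ(d) when d | 58 and 0 otherwise.
2 | 58, and φ(2) = 2 − 1 = 1.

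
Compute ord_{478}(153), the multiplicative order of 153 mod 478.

Since 153 ∈ (Z/478Z)^×, its order divides φ(478) = φ(2)·φ(239) = 1·238 = 238 = 2 · 7 · 17.
Divisors of 238: 1, 2, 7, 14, 17, 34, 119, 238.
Evaluate successive powers at the divisors of 238:
153^1 ≡ 153 (mod 478)
153^2 ≡ 465 (mod 478)
153^7 ≡ 371 (mod 478)
153^14 ≡ 455 (mod 478)
153^17 ≡ 337 (mod 478)
153^34 ≡ 283 (mod 478)
153^119 ≡ 1 (mod 478) ✓
Hence ord(153) = 119.

119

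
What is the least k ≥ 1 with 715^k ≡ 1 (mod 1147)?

45

ord(715) | φ(1147) = φ(31·37) = (31−1)·(37−1) = 30·36 = 1080 = 2^3 · 3^3 · 5.
Divisors of 1080: 1, 2, 3, 4, 5, 6, 8, 9, 10, 12, 15, 18, 20, 24, 27, 30, 36, 40, 45, 54, 60, 72, 90, 108, 120, 135, 180, 216, 270, 360, 540, 1080.
Evaluate successive powers at the divisors of 1080:
715^1 ≡ 715 (mod 1147)
715^2 ≡ 810 (mod 1147)
715^3 ≡ 1062 (mod 1147)
715^4 ≡ 16 (mod 1147)
715^5 ≡ 1117 (mod 1147)
715^6 ≡ 343 (mod 1147)
715^8 ≡ 256 (mod 1147)
715^9 ≡ 667 (mod 1147)
715^10 ≡ 900 (mod 1147)
715^12 ≡ 655 (mod 1147)
715^15 ≡ 528 (mod 1147)
715^18 ≡ 1000 (mod 1147)
715^20 ≡ 218 (mod 1147)
715^24 ≡ 47 (mod 1147)
715^27 ≡ 593 (mod 1147)
715^30 ≡ 63 (mod 1147)
715^36 ≡ 963 (mod 1147)
715^40 ≡ 497 (mod 1147)
715^45 ≡ 1 (mod 1147) ✓
So ord_1147(715) = 45.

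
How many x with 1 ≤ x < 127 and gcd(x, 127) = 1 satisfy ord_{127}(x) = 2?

φ(127) = 127 − 1 = 126 = 2 · 3^2 · 7.
(Z/127Z)^× is cyclic (|G| = 126); a cyclic group of order m has exactly φ(d) elements of each order d | m, and none otherwise.
2 | 126, and φ(2) = 2 − 1 = 1.

1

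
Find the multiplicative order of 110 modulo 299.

By Lagrange's theorem, ord_299(110) divides φ(299) = φ(13·23) = (13−1)·(23−1) = 12·22 = 264 = 2^3 · 3 · 11.
Divisors of 264: 1, 2, 3, 4, 6, 8, 11, 12, 22, 24, 33, 44, 66, 88, 132, 264.
Evaluate successive powers at the divisors of 264:
110^1 ≡ 110 (mod 299)
110^2 ≡ 140 (mod 299)
110^3 ≡ 151 (mod 299)
110^4 ≡ 165 (mod 299)
110^6 ≡ 77 (mod 299)
110^8 ≡ 16 (mod 299)
110^11 ≡ 24 (mod 299)
110^12 ≡ 248 (mod 299)
110^22 ≡ 277 (mod 299)
110^24 ≡ 209 (mod 299)
110^33 ≡ 70 (mod 299)
110^44 ≡ 185 (mod 299)
110^66 ≡ 116 (mod 299)
110^88 ≡ 139 (mod 299)
110^132 ≡ 1 (mod 299) ✓
Hence ord(110) = 132.

132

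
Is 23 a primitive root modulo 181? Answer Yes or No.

φ(181) = 181 − 1 = 180 = 2^2 · 3^2 · 5.
It suffices to check that the order of 23 is not a proper divisor of 180: compute 23^(180/q) for q ∈ {2, 3, 5}.
23^90 ≡ 180 (mod 181)  [q = 2: ≢ 1 ✓]
23^60 ≡ 132 (mod 181)  [q = 3: ≢ 1 ✓]
23^36 ≡ 125 (mod 181)  [q = 5: ≢ 1 ✓]
None equal 1, so ord_181(23) = 180: 23 is a primitive root.

Yes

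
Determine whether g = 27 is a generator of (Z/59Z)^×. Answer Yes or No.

No

φ(59) = 59 − 1 = 58 = 2 · 29.
27 is a primitive root mod 59 iff 27^(φ(59)/q) ≢ 1 for every prime q | φ(59), i.e. q ∈ {2, 29}.
27^29 ≡ 1 (mod 59)  [q = 2: ≡ 1 ✗]
27^2 ≡ 21 (mod 59)  [q = 29: ≢ 1 ✓]
Since 27^29 ≡ 1, the order of 27 divides 29 < 58, so 27 is not a primitive root.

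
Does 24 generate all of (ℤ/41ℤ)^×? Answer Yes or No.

φ(41) = 41 − 1 = 40 = 2^3 · 5.
Test 24^(40/q) mod 41 for each prime factor q of 40:
24^20 ≡ 40 (mod 41)  [q = 2: ≢ 1 ✓]
24^8 ≡ 16 (mod 41)  [q = 5: ≢ 1 ✓]
All checks pass, so 24 has order 40 and is a primitive root modulo 41.

Yes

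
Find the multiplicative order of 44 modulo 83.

ord(44) | φ(83) = 83 − 1 = 82 = 2 · 41.
Divisors of 82: 1, 2, 41, 82.
Test each divisor d:
44^1 ≡ 44 (mod 83)
44^2 ≡ 27 (mod 83)
44^41 ≡ 1 (mod 83) ✓
The smallest such exponent is 41, so the order of 44 is 41.

41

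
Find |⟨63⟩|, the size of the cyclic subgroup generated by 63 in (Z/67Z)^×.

The order of 63 must divide φ(67) = 67 − 1 = 66 = 2 · 3 · 11.
Divisors of 66: 1, 2, 3, 6, 11, 22, 33, 66.
Evaluate successive powers at the divisors of 66:
63^1 ≡ 63 (mod 67)
63^2 ≡ 16 (mod 67)
63^3 ≡ 3 (mod 67)
63^6 ≡ 9 (mod 67)
63^11 ≡ 30 (mod 67)
63^22 ≡ 29 (mod 67)
63^33 ≡ 66 (mod 67)
63^66 ≡ 1 (mod 67) ✓
Therefore the multiplicative order of 63 modulo 67 is 66.

66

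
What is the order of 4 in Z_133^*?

9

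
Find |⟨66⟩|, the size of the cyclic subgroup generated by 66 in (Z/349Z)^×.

29

By Lagrange's theorem, ord_349(66) divides φ(349) = 349 − 1 = 348 = 2^2 · 3 · 29.
Divisors of 348: 1, 2, 3, 4, 6, 12, 29, 58, 87, 116, 174, 348.
Check 66^d mod 349 for each divisor in increasing order:
66^1 ≡ 66
66^2 ≡ 168
66^3 ≡ 269
66^4 ≡ 304
66^6 ≡ 118
66^12 ≡ 313
66^29 ≡ 1
Hence ord(66) = 29.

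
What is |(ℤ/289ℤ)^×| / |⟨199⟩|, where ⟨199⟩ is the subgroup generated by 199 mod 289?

1

The order of 199 must divide φ(289) = φ(17^2) = 17·(17−1) = 272 = 2^4 · 17.
Divisors of 272: 1, 2, 4, 8, 16, 17, 34, 68, 136, 272.
Evaluate successive powers at the divisors of 272:
199^1 ≡ 199 (mod 289)
199^2 ≡ 8 (mod 289)
199^4 ≡ 64 (mod 289)
199^8 ≡ 50 (mod 289)
199^16 ≡ 188 (mod 289)
199^17 ≡ 131 (mod 289)
199^34 ≡ 110 (mod 289)
199^68 ≡ 251 (mod 289)
199^136 ≡ 288 (mod 289)
199^272 ≡ 1 (mod 289) ✓
So ord_289(199) = 272, hence |⟨199⟩| = 272.
Index = |(Z/289Z)^×| / |⟨199⟩| = 272 / 272 = 1.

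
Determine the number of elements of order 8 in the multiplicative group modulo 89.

4

φ(89) = 89 − 1 = 88 = 2^3 · 11.
(Z/89Z)^× is cyclic (|G| = 88); a cyclic group of order m has exactly φ(d) elements of each order d | m, and none otherwise.
8 = 2^3 divides 88, and φ(8) = 4.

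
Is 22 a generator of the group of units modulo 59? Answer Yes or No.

No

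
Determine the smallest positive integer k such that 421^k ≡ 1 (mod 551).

252

The order of 421 must divide φ(551) = φ(19·29) = (19−1)·(29−1) = 18·28 = 504 = 2^3 · 3^2 · 7.
Divisors of 504: 1, 2, 3, 4, 6, 7, 8, 9, 12, 14, 18, 21, 24, 28, 36, 42, 56, 63, 72, 84, 126, 168, 252, 504.
Test each divisor d:
421^1 ≡ 421 (mod 551)
421^2 ≡ 370 (mod 551)
421^3 ≡ 388 (mod 551)
421^4 ≡ 252 (mod 551)
421^6 ≡ 121 (mod 551)
421^7 ≡ 249 (mod 551)
421^8 ≡ 139 (mod 551)
421^9 ≡ 113 (mod 551)
421^12 ≡ 315 (mod 551)
421^14 ≡ 289 (mod 551)
421^18 ≡ 96 (mod 551)
421^21 ≡ 331 (mod 551)
421^24 ≡ 45 (mod 551)
421^28 ≡ 320 (mod 551)
421^36 ≡ 400 (mod 551)
421^42 ≡ 463 (mod 551)
421^56 ≡ 465 (mod 551)
421^63 ≡ 75 (mod 551)
421^72 ≡ 210 (mod 551)
421^84 ≡ 30 (mod 551)
421^126 ≡ 115 (mod 551)
421^168 ≡ 349 (mod 551)
421^252 ≡ 1 (mod 551) ✓
Hence ord(421) = 252.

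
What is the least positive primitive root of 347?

φ(347) = 347 − 1 = 346 = 2 · 173.
Test candidates g = 2, 3, … against the prime factors q ∈ {2, 173} of φ(347): g is a generator iff g^(346/q) ≢ 1 for every such q.
g = 2: 2^173 ≡ 346; 2^2 ≡ 4 — none is 1, so 2 is a primitive root.
So 2 is the smallest generator of (Z/347Z)^×.

2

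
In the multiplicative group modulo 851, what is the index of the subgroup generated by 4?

4

Since 4 ∈ (Z/851Z)^×, its order divides φ(851) = φ(23·37) = (23−1)·(37−1) = 22·36 = 792 = 2^3 · 3^2 · 11.
Divisors of 792: 1, 2, 3, 4, 6, 8, 9, 11, 12, 18, 22, 24, 33, 36, 44, 66, 72, 88, 99, 132, 198, 264, 396, 792.
Check 4^d mod 851 for each divisor in increasing order:
4^1 ≡ 4
4^2 ≡ 16
4^3 ≡ 64
4^4 ≡ 256
4^6 ≡ 692
4^8 ≡ 9
4^9 ≡ 36
4^11 ≡ 576
4^12 ≡ 602
4^18 ≡ 445
4^22 ≡ 737
4^24 ≡ 729
4^33 ≡ 714
4^36 ≡ 593
4^44 ≡ 231
4^66 ≡ 47
4^72 ≡ 186
4^88 ≡ 599
4^99 ≡ 369
4^132 ≡ 507
4^198 ≡ 1
Thus |⟨4⟩| = ord(4) = 198.
Index = |(Z/851Z)^×| / |⟨4⟩| = 792 / 198 = 4.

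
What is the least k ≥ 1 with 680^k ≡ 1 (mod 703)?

ord(680) | φ(703) = φ(19·37) = (19−1)·(37−1) = 18·36 = 648 = 2^3 · 3^4.
Divisors of 648: 1, 2, 3, 4, 6, 8, 9, 12, 18, 24, 27, 36, 54, 72, 81, 108, 162, 216, 324, 648.
Evaluate successive powers at the divisors of 648:
680^1 ≡ 680
680^2 ≡ 529
680^3 ≡ 487
680^4 ≡ 47
680^6 ≡ 258
680^8 ≡ 100
680^9 ≡ 512
680^12 ≡ 482
680^18 ≡ 628
680^24 ≡ 334
680^27 ≡ 265
680^36 ≡ 1
Therefore the multiplicative order of 680 modulo 703 is 36.

36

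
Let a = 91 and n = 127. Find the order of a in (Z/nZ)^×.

The order of 91 must divide φ(127) = 127 − 1 = 126 = 2 · 3^2 · 7.
Divisors of 126: 1, 2, 3, 6, 7, 9, 14, 18, 21, 42, 63, 126.
Test each divisor d:
91^1 ≡ 91
91^2 ≡ 26
91^3 ≡ 80
91^6 ≡ 50
91^7 ≡ 105
91^9 ≡ 63
91^14 ≡ 103
91^18 ≡ 32
91^21 ≡ 20
91^42 ≡ 19
91^63 ≡ 126
91^126 ≡ 1
So ord_127(91) = 126.

126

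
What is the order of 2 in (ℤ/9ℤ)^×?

6

Since 2 ∈ (Z/9Z)^×, its order divides φ(9) = φ(3^2) = 3·(3−1) = 6 = 2 · 3.
Divisors of 6: 1, 2, 3, 6.
Test each divisor d:
2^1 ≡ 2 (mod 9)
2^2 ≡ 4 (mod 9)
2^3 ≡ 8 (mod 9)
2^6 ≡ 1 (mod 9) ✓
So ord_9(2) = 6.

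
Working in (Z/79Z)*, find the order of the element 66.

By Lagrange's theorem, ord_79(66) divides φ(79) = 79 − 1 = 78 = 2 · 3 · 13.
Divisors of 78: 1, 2, 3, 6, 13, 26, 39, 78.
Test each divisor d:
66^1 ≡ 66 (mod 79)
66^2 ≡ 11 (mod 79)
66^3 ≡ 15 (mod 79)
66^6 ≡ 67 (mod 79)
66^13 ≡ 24 (mod 79)
66^26 ≡ 23 (mod 79)
66^39 ≡ 78 (mod 79)
66^78 ≡ 1 (mod 79) ✓
So ord_79(66) = 78.

78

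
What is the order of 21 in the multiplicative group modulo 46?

22

The order of 21 must divide φ(46) = φ(2)·φ(23) = 1·22 = 22 = 2 · 11.
Divisors of 22: 1, 2, 11, 22.
Check 21^d mod 46 for each divisor in increasing order:
21^1 ≡ 21 (mod 46)
21^2 ≡ 27 (mod 46)
21^11 ≡ 45 (mod 46)
21^22 ≡ 1 (mod 46) ✓
Therefore the multiplicative order of 21 modulo 46 is 22.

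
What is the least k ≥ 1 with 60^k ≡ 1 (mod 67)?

33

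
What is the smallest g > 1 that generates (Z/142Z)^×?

7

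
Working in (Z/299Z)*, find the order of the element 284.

132

The order of 284 must divide φ(299) = φ(13·23) = (13−1)·(23−1) = 12·22 = 264 = 2^3 · 3 · 11.
Divisors of 264: 1, 2, 3, 4, 6, 8, 11, 12, 22, 24, 33, 44, 66, 88, 132, 264.
Test each divisor d:
284^1 ≡ 284
284^2 ≡ 225
284^3 ≡ 213
284^4 ≡ 94
284^6 ≡ 220
284^8 ≡ 165
284^11 ≡ 162
284^12 ≡ 261
284^22 ≡ 231
284^24 ≡ 248
284^33 ≡ 47
284^44 ≡ 139
284^66 ≡ 116
284^88 ≡ 185
284^132 ≡ 1
So ord_299(284) = 132.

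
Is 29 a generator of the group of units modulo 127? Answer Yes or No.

Yes

φ(127) = 127 − 1 = 126 = 2 · 3^2 · 7.
An element g generates (Z/127Z)^× iff g^(126/q) ≢ 1 (mod 127) for each prime q ∈ {2, 3, 7}.
29^63 ≡ 126 (mod 127)  [q = 2: ≢ 1 ✓]
29^42 ≡ 19 (mod 127)  [q = 3: ≢ 1 ✓]
29^18 ≡ 4 (mod 127)  [q = 7: ≢ 1 ✓]
Every test exponent gives a nontrivial residue, hence 29 generates the full group.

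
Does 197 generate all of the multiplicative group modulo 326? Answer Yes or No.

No

φ(326) = φ(2)·φ(163) = 1·162 = 162 = 2 · 3^4.
197 is a primitive root mod 326 iff 197^(φ(326)/q) ≢ 1 for every prime q | φ(326), i.e. q ∈ {2, 3}.
197^81 ≡ 1 (mod 326)  [q = 2: ≡ 1 ✗]
197^54 ≡ 267 (mod 326)  [q = 3: ≢ 1 ✓]
The check at q = 2 fails, so 197 generates a proper subgroup.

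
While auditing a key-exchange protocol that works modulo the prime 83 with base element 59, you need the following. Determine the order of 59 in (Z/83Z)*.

41

The order of 59 must divide φ(83) = 83 − 1 = 82 = 2 · 41.
Divisors of 82: 1, 2, 41, 82.
Test each divisor d:
59^1 ≡ 59 (mod 83)
59^2 ≡ 78 (mod 83)
59^41 ≡ 1 (mod 83) ✓
Hence ord(59) = 41.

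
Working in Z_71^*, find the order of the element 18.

35

The order of 18 must divide φ(71) = 71 − 1 = 70 = 2 · 5 · 7.
Divisors of 70: 1, 2, 5, 7, 10, 14, 35, 70.
Check 18^d mod 71 for each divisor in increasing order:
18^1 ≡ 18 (mod 71)
18^2 ≡ 40 (mod 71)
18^5 ≡ 45 (mod 71)
18^7 ≡ 25 (mod 71)
18^10 ≡ 37 (mod 71)
18^14 ≡ 57 (mod 71)
18^35 ≡ 1 (mod 71) ✓
So ord_71(18) = 35.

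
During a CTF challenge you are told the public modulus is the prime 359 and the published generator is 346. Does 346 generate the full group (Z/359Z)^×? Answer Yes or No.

No

φ(359) = 359 − 1 = 358 = 2 · 179.
346 is a primitive root mod 359 iff 346^(φ(359)/q) ≢ 1 for every prime q | φ(359), i.e. q ∈ {2, 179}.
346^179 ≡ 1 (mod 359)  [q = 2: ≡ 1 ✗]
346^2 ≡ 169 (mod 359)  [q = 179: ≢ 1 ✓]
The check at q = 2 fails, so 346 generates a proper subgroup.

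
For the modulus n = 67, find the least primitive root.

φ(67) = 67 − 1 = 66 = 2 · 3 · 11.
Test candidates g = 2, 3, … against the prime factors q ∈ {2, 3, 11} of φ(67): g is a generator iff g^(66/q) ≢ 1 for every such q.
g = 2: 2^33 ≡ 66; 2^22 ≡ 37; 2^6 ≡ 64 — none is 1, so 2 is a primitive root.
The smallest primitive root modulo 67 is 2.

2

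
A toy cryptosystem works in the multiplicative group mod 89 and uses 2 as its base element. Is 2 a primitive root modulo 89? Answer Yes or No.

φ(89) = 89 − 1 = 88 = 2^3 · 11.
Test 2^(88/q) mod 89 for each prime factor q of 88:
2^44 ≡ 1 (mod 89)  [q = 2: ≡ 1 ✗]
2^8 ≡ 78 (mod 89)  [q = 11: ≢ 1 ✓]
Since 2^44 ≡ 1, the order of 2 divides 44 < 88, so 2 is not a primitive root.

No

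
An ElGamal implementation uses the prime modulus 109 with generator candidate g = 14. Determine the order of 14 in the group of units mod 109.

108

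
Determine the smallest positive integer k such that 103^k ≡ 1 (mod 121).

The order of 103 must divide φ(121) = φ(11^2) = 11·(11−1) = 110 = 2 · 5 · 11.
Divisors of 110: 1, 2, 5, 10, 11, 22, 55, 110.
Compute 103^d (mod 121) for the divisors d until we hit 1:
103^1 ≡ 103
103^2 ≡ 82
103^5 ≡ 89
103^10 ≡ 56
103^11 ≡ 81
103^22 ≡ 27
103^55 ≡ 1
Hence ord(103) = 55.

55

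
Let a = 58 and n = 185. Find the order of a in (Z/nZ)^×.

36

By Lagrange's theorem, ord_185(58) divides φ(185) = φ(5·37) = (5−1)·(37−1) = 4·36 = 144 = 2^4 · 3^2.
Divisors of 144: 1, 2, 3, 4, 6, 8, 9, 12, 16, 18, 24, 36, 48, 72, 144.
Evaluate successive powers at the divisors of 144:
58^1 ≡ 58
58^2 ≡ 34
58^3 ≡ 122
58^4 ≡ 46
58^6 ≡ 84
58^8 ≡ 81
58^9 ≡ 73
58^12 ≡ 26
58^16 ≡ 86
58^18 ≡ 149
58^24 ≡ 121
58^36 ≡ 1
Hence ord(58) = 36.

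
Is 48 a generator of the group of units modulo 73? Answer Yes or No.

φ(73) = 73 − 1 = 72 = 2^3 · 3^2.
An element g generates (Z/73Z)^× iff g^(72/q) ≢ 1 (mod 73) for each prime q ∈ {2, 3}.
48^36 ≡ 1 (mod 73)  [q = 2: ≡ 1 ✗]
48^24 ≡ 64 (mod 73)  [q = 3: ≢ 1 ✓]
48^36 ≡ 1 shows ord(48) | 36, strictly less than φ(73); not a primitive root.

No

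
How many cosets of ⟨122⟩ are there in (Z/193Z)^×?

3

Since 122 ∈ (Z/193Z)^×, its order divides φ(193) = 193 − 1 = 192 = 2^6 · 3.
Divisors of 192: 1, 2, 3, 4, 6, 8, 12, 16, 24, 32, 48, 64, 96, 192.
Check 122^d mod 193 for each divisor in increasing order:
122^1 ≡ 122 (mod 193)
122^2 ≡ 23 (mod 193)
122^3 ≡ 104 (mod 193)
122^4 ≡ 143 (mod 193)
122^6 ≡ 8 (mod 193)
122^8 ≡ 184 (mod 193)
122^12 ≡ 64 (mod 193)
122^16 ≡ 81 (mod 193)
122^24 ≡ 43 (mod 193)
122^32 ≡ 192 (mod 193)
122^48 ≡ 112 (mod 193)
122^64 ≡ 1 (mod 193) ✓
The order of 122 is 64, so the subgroup it generates has 64 elements.
The index is φ(193) / ord(122) = 192 / 64 = 3.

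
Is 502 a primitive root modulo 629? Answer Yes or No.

No

629 = 17 · 37 is a product of two distinct odd primes, so (Z/629Z)^× ≅ (Z/17Z)^× × (Z/37Z)^× is not cyclic.
No primitive root modulo 629 exists; in particular 502 is not one.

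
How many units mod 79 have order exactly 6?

2

φ(79) = 79 − 1 = 78 = 2 · 3 · 13.
In a cyclic group of order 78, there are φ(d) elements of order d for each divisor d of 78, and zero for non-divisors.
6 = 2 · 3 divides 78, and φ(6) = 2.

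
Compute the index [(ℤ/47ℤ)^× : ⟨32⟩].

By Lagrange's theorem, ord_47(32) divides φ(47) = 47 − 1 = 46 = 2 · 23.
Divisors of 46: 1, 2, 23, 46.
Check 32^d mod 47 for each divisor in increasing order:
32^1 ≡ 32
32^2 ≡ 37
32^23 ≡ 1
The order of 32 is 23, so the subgroup it generates has 23 elements.
Index = |(Z/47Z)^×| / |⟨32⟩| = 46 / 23 = 2.

2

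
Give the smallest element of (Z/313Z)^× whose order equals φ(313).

10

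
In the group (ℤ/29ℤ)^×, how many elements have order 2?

1

φ(29) = 29 − 1 = 28 = 2^2 · 7.
In a cyclic group of order 28, there are φ(d) elements of order d for each divisor d of 28, and zero for non-divisors.
2 | 28, and φ(2) = 2 − 1 = 1.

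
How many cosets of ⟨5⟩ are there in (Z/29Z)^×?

2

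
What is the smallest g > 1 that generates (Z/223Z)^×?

φ(223) = 223 − 1 = 222 = 2 · 3 · 37.
Test candidates g = 2, 3, … against the prime factors q ∈ {2, 3, 37} of φ(223): g is a generator iff g^(222/q) ≢ 1 for every such q.
g = 2: 2^111 ≡ 1 — hits 1, so not a primitive root.
g = 3: 3^111 ≡ 222; 3^74 ≡ 183; 3^6 ≡ 60 — none is 1, so 3 is a primitive root.
So 3 is the smallest generator of (Z/223Z)^×.

3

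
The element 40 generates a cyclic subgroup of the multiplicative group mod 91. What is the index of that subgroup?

12

The order of 40 must divide φ(91) = φ(7·13) = (7−1)·(13−1) = 6·12 = 72 = 2^3 · 3^2.
Divisors of 72: 1, 2, 3, 4, 6, 8, 9, 12, 18, 24, 36, 72.
Evaluate successive powers at the divisors of 72:
40^1 ≡ 40 (mod 91)
40^2 ≡ 53 (mod 91)
40^3 ≡ 27 (mod 91)
40^4 ≡ 79 (mod 91)
40^6 ≡ 1 (mod 91) ✓
The order of 40 is 6, so the subgroup it generates has 6 elements.
Index = |(Z/91Z)^×| / |⟨40⟩| = 72 / 6 = 12.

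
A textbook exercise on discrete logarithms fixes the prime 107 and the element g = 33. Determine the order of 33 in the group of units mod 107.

The order of 33 must divide φ(107) = 107 − 1 = 106 = 2 · 53.
Divisors of 106: 1, 2, 53, 106.
Check 33^d mod 107 for each divisor in increasing order:
33^1 ≡ 33 (mod 107)
33^2 ≡ 19 (mod 107)
33^53 ≡ 1 (mod 107) ✓
The smallest such exponent is 53, so the order of 33 is 53.

53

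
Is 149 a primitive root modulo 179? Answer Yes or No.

No

φ(179) = 179 − 1 = 178 = 2 · 89.
Test 149^(178/q) mod 179 for each prime factor q of 178:
149^89 ≡ 1 (mod 179)  [q = 2: ≡ 1 ✗]
149^2 ≡ 5 (mod 179)  [q = 89: ≢ 1 ✓]
149^89 ≡ 1 shows ord(149) | 89, strictly less than φ(179); not a primitive root.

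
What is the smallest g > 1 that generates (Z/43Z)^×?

3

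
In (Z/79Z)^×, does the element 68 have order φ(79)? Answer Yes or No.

φ(79) = 79 − 1 = 78 = 2 · 3 · 13.
It suffices to check that the order of 68 is not a proper divisor of 78: compute 68^(78/q) for q ∈ {2, 3, 13}.
68^39 ≡ 78 (mod 79)  [q = 2: ≢ 1 ✓]
68^26 ≡ 55 (mod 79)  [q = 3: ≢ 1 ✓]
68^6 ≡ 65 (mod 79)  [q = 13: ≢ 1 ✓]
None equal 1, so ord_79(68) = 78: 68 is a primitive root.

Yes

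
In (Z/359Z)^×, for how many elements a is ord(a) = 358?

φ(359) = 359 − 1 = 358 = 2 · 179.
In a cyclic group of order 358, there are φ(d) elements of order d for each divisor d of 358, and zero for non-divisors.
358 = 2 · 179 divides 358, and φ(358) = 178.

178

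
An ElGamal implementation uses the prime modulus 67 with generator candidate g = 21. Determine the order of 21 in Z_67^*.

33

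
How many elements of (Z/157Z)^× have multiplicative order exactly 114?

0

φ(157) = 157 − 1 = 156 = 2^2 · 3 · 13.
In a cyclic group of order 156, there are φ(d) elements of order d for each divisor d of 156, and zero for non-divisors.
Since 114 ∤ 156, the count is 0.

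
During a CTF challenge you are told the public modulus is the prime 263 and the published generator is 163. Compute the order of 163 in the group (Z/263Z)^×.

ord(163) | φ(263) = 263 − 1 = 262 = 2 · 131.
Divisors of 262: 1, 2, 131, 262.
Compute 163^d (mod 263) for the divisors d until we hit 1:
163^1 ≡ 163 (mod 263)
163^2 ≡ 6 (mod 263)
163^131 ≡ 262 (mod 263)
163^262 ≡ 1 (mod 263) ✓
Therefore the multiplicative order of 163 modulo 263 is 262.

262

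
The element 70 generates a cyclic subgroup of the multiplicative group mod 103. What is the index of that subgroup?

1

The order of 70 must divide φ(103) = 103 − 1 = 102 = 2 · 3 · 17.
Divisors of 102: 1, 2, 3, 6, 17, 34, 51, 102.
Evaluate successive powers at the divisors of 102:
70^1 ≡ 70
70^2 ≡ 59
70^3 ≡ 10
70^6 ≡ 100
70^17 ≡ 57
70^34 ≡ 56
70^51 ≡ 102
70^102 ≡ 1
Thus |⟨70⟩| = ord(70) = 102.
[(Z/103Z)^× : ⟨70⟩] = 102/102 = 1.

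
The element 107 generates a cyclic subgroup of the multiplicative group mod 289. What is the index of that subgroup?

1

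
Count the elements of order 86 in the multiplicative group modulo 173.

42

φ(173) = 173 − 1 = 172 = 2^2 · 43.
(Z/173Z)^× is cyclic (|G| = 172); a cyclic group of order m has exactly φ(d) elements of each order d | m, and none otherwise.
86 = 2 · 43 divides 172, and φ(86) = 42.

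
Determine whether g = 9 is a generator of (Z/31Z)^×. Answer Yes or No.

No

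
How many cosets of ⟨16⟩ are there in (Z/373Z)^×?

4

By Lagrange's theorem, ord_373(16) divides φ(373) = 373 − 1 = 372 = 2^2 · 3 · 31.
Divisors of 372: 1, 2, 3, 4, 6, 12, 31, 62, 93, 124, 186, 372.
Test each divisor d:
16^1 ≡ 16 (mod 373)
16^2 ≡ 256 (mod 373)
16^3 ≡ 366 (mod 373)
16^4 ≡ 261 (mod 373)
16^6 ≡ 49 (mod 373)
16^12 ≡ 163 (mod 373)
16^31 ≡ 284 (mod 373)
16^62 ≡ 88 (mod 373)
16^93 ≡ 1 (mod 373) ✓
The order of 16 is 93, so the subgroup it generates has 93 elements.
Index = |(Z/373Z)^×| / |⟨16⟩| = 372 / 93 = 4.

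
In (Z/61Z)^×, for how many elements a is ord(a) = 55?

0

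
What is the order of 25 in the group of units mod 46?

11

Since 25 ∈ (Z/46Z)^×, its order divides φ(46) = φ(2)·φ(23) = 1·22 = 22 = 2 · 11.
Divisors of 22: 1, 2, 11, 22.
Evaluate successive powers at the divisors of 22:
25^1 ≡ 25 (mod 46)
25^2 ≡ 27 (mod 46)
25^11 ≡ 1 (mod 46) ✓
Hence ord(25) = 11.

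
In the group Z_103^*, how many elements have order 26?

φ(103) = 103 − 1 = 102 = 2 · 3 · 17.
In a cyclic group of order 102, there are φ(d) elements of order d for each divisor d of 102, and zero for non-divisors.
26 does not divide 102, so no element of (Z/103Z)^× has order 26.

0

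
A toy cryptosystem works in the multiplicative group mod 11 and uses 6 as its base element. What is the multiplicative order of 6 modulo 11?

10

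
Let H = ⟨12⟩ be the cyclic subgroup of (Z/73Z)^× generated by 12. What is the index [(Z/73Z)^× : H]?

2

By Lagrange's theorem, ord_73(12) divides φ(73) = 73 − 1 = 72 = 2^3 · 3^2.
Divisors of 72: 1, 2, 3, 4, 6, 8, 9, 12, 18, 24, 36, 72.
Evaluate successive powers at the divisors of 72:
12^1 ≡ 12
12^2 ≡ 71
12^3 ≡ 49
12^4 ≡ 4
12^6 ≡ 65
12^8 ≡ 16
12^9 ≡ 46
12^12 ≡ 64
12^18 ≡ 72
12^24 ≡ 8
12^36 ≡ 1
So ord_73(12) = 36, hence |⟨12⟩| = 36.
[(Z/73Z)^× : ⟨12⟩] = 72/36 = 2.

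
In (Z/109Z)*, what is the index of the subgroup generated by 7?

Since 7 ∈ (Z/109Z)^×, its order divides φ(109) = 109 − 1 = 108 = 2^2 · 3^3.
Divisors of 108: 1, 2, 3, 4, 6, 9, 12, 18, 27, 36, 54, 108.
Evaluate successive powers at the divisors of 108:
7^1 ≡ 7 (mod 109)
7^2 ≡ 49 (mod 109)
7^3 ≡ 16 (mod 109)
7^4 ≡ 3 (mod 109)
7^6 ≡ 38 (mod 109)
7^9 ≡ 63 (mod 109)
7^12 ≡ 27 (mod 109)
7^18 ≡ 45 (mod 109)
7^27 ≡ 1 (mod 109) ✓
Thus |⟨7⟩| = ord(7) = 27.
[(Z/109Z)^× : ⟨7⟩] = 108/27 = 4.

4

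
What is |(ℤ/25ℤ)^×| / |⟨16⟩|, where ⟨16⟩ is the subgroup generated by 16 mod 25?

Since 16 ∈ (Z/25Z)^×, its order divides φ(25) = φ(5^2) = 5·(5−1) = 20 = 2^2 · 5.
Divisors of 20: 1, 2, 4, 5, 10, 20.
Check 16^d mod 25 for each divisor in increasing order:
16^1 ≡ 16 (mod 25)
16^2 ≡ 6 (mod 25)
16^4 ≡ 11 (mod 25)
16^5 ≡ 1 (mod 25) ✓
The order of 16 is 5, so the subgroup it generates has 5 elements.
The index is φ(25) / ord(16) = 20 / 5 = 4.

4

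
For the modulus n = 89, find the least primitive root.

3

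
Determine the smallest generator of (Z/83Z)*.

φ(83) = 83 − 1 = 82 = 2 · 41.
Test candidates g = 2, 3, … against the prime factors q ∈ {2, 41} of φ(83): g is a generator iff g^(82/q) ≢ 1 for every such q.
g = 2: 2^41 ≡ 82; 2^2 ≡ 4 — none is 1, so 2 is a primitive root.
So 2 is the smallest generator of (Z/83Z)^×.

2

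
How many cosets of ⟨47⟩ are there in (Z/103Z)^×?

17

The order of 47 must divide φ(103) = 103 − 1 = 102 = 2 · 3 · 17.
Divisors of 102: 1, 2, 3, 6, 17, 34, 51, 102.
Compute 47^d (mod 103) for the divisors d until we hit 1:
47^1 ≡ 47 (mod 103)
47^2 ≡ 46 (mod 103)
47^3 ≡ 102 (mod 103)
47^6 ≡ 1 (mod 103) ✓
The order of 47 is 6, so the subgroup it generates has 6 elements.
The index is φ(103) / ord(47) = 102 / 6 = 17.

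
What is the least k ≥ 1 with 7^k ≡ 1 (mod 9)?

The order of 7 must divide φ(9) = φ(3^2) = 3·(3−1) = 6 = 2 · 3.
Divisors of 6: 1, 2, 3, 6.
Test each divisor d:
7^1 ≡ 7
7^2 ≡ 4
7^3 ≡ 1
Hence ord(7) = 3.

3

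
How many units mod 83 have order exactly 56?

0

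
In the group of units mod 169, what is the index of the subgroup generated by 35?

The order of 35 must divide φ(169) = φ(13^2) = 13·(13−1) = 156 = 2^2 · 3 · 13.
Divisors of 156: 1, 2, 3, 4, 6, 12, 13, 26, 39, 52, 78, 156.
Check 35^d mod 169 for each divisor in increasing order:
35^1 ≡ 35 (mod 169)
35^2 ≡ 42 (mod 169)
35^3 ≡ 118 (mod 169)
35^4 ≡ 74 (mod 169)
35^6 ≡ 66 (mod 169)
35^12 ≡ 131 (mod 169)
35^13 ≡ 22 (mod 169)
35^26 ≡ 146 (mod 169)
35^39 ≡ 1 (mod 169) ✓
So ord_169(35) = 39, hence |⟨35⟩| = 39.
[(Z/169Z)^× : ⟨35⟩] = 156/39 = 4.

4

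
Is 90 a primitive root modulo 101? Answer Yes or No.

Yes

φ(101) = 101 − 1 = 100 = 2^2 · 5^2.
An element g generates (Z/101Z)^× iff g^(100/q) ≢ 1 (mod 101) for each prime q ∈ {2, 5}.
90^50 ≡ 100 (mod 101)  [q = 2: ≢ 1 ✓]
90^20 ≡ 87 (mod 101)  [q = 5: ≢ 1 ✓]
None equal 1, so ord_101(90) = 100: 90 is a primitive root.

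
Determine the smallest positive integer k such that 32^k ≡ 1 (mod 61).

ord(32) | φ(61) = 61 − 1 = 60 = 2^2 · 3 · 5.
Divisors of 60: 1, 2, 3, 4, 5, 6, 10, 12, 15, 20, 30, 60.
Test each divisor d:
32^1 ≡ 32 (mod 61)
32^2 ≡ 48 (mod 61)
32^3 ≡ 11 (mod 61)
32^4 ≡ 47 (mod 61)
32^5 ≡ 40 (mod 61)
32^6 ≡ 60 (mod 61)
32^10 ≡ 14 (mod 61)
32^12 ≡ 1 (mod 61) ✓
Hence ord(32) = 12.

12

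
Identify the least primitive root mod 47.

φ(47) = 47 − 1 = 46 = 2 · 23.
Test candidates g = 2, 3, … against the prime factors q ∈ {2, 23} of φ(47): g is a generator iff g^(46/q) ≢ 1 for every such q.
g = 2: 2^23 ≡ 1 — hits 1, so not a primitive root.
g = 3: 3^23 ≡ 1 — hits 1, so not a primitive root.
g = 4: 4^23 ≡ 1 — hits 1, so not a primitive root.
g = 5: 5^23 ≡ 46; 5^2 ≡ 25 — none is 1, so 5 is a primitive root.
Hence the least primitive root of 47 is 5.

5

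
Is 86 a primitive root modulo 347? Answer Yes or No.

Yes

φ(347) = 347 − 1 = 346 = 2 · 173.
86 is a primitive root mod 347 iff 86^(φ(347)/q) ≢ 1 for every prime q | φ(347), i.e. q ∈ {2, 173}.
86^173 ≡ 346 (mod 347)  [q = 2: ≢ 1 ✓]
86^2 ≡ 109 (mod 347)  [q = 173: ≢ 1 ✓]
None equal 1, so ord_347(86) = 346: 86 is a primitive root.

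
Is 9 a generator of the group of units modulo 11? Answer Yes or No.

No

φ(11) = 11 − 1 = 10 = 2 · 5.
An element g generates (Z/11Z)^× iff g^(10/q) ≢ 1 (mod 11) for each prime q ∈ {2, 5}.
9^5 ≡ 1 (mod 11)  [q = 2: ≡ 1 ✗]
9^2 ≡ 4 (mod 11)  [q = 5: ≢ 1 ✓]
Since 9^5 ≡ 1, the order of 9 divides 5 < 10, so 9 is not a primitive root.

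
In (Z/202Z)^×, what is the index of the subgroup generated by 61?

Since 61 ∈ (Z/202Z)^×, its order divides φ(202) = φ(2)·φ(101) = 1·100 = 100 = 2^2 · 5^2.
Divisors of 100: 1, 2, 4, 5, 10, 20, 25, 50, 100.
Test each divisor d:
61^1 ≡ 61 (mod 202)
61^2 ≡ 85 (mod 202)
61^4 ≡ 155 (mod 202)
61^5 ≡ 163 (mod 202)
61^10 ≡ 107 (mod 202)
61^20 ≡ 137 (mod 202)
61^25 ≡ 111 (mod 202)
61^50 ≡ 201 (mod 202)
61^100 ≡ 1 (mod 202) ✓
So ord_202(61) = 100, hence |⟨61⟩| = 100.
The index is φ(202) / ord(61) = 100 / 100 = 1.

1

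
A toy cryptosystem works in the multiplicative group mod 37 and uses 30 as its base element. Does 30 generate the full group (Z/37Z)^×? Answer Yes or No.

No

φ(37) = 37 − 1 = 36 = 2^2 · 3^2.
An element g generates (Z/37Z)^× iff g^(36/q) ≢ 1 (mod 37) for each prime q ∈ {2, 3}.
30^18 ≡ 1 (mod 37)  [q = 2: ≡ 1 ✗]
30^12 ≡ 10 (mod 37)  [q = 3: ≢ 1 ✓]
The check at q = 2 fails, so 30 generates a proper subgroup.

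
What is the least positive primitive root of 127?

3

φ(127) = 127 − 1 = 126 = 2 · 3^2 · 7.
g is a primitive root iff g^(126/q) ≢ 1 (mod 127) for each prime q ∈ {2, 3, 7}.
g = 2: 2^63 ≡ 1 — hits 1, so not a primitive root.
g = 3: 3^63 ≡ 126; 3^42 ≡ 107; 3^18 ≡ 4 — none is 1, so 3 is a primitive root.
Hence the least primitive root of 127 is 3.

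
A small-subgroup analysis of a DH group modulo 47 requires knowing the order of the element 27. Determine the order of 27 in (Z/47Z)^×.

23

Since 27 ∈ (Z/47Z)^×, its order divides φ(47) = 47 − 1 = 46 = 2 · 23.
Divisors of 46: 1, 2, 23, 46.
Test each divisor d:
27^1 ≡ 27
27^2 ≡ 24
27^23 ≡ 1
Therefore the multiplicative order of 27 modulo 47 is 23.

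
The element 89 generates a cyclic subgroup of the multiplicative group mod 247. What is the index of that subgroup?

6

The order of 89 must divide φ(247) = φ(13·19) = (13−1)·(19−1) = 12·18 = 216 = 2^3 · 3^3.
Divisors of 216: 1, 2, 3, 4, 6, 8, 9, 12, 18, 24, 27, 36, 54, 72, 108, 216.
Compute 89^d (mod 247) for the divisors d until we hit 1:
89^1 ≡ 89 (mod 247)
89^2 ≡ 17 (mod 247)
89^3 ≡ 31 (mod 247)
89^4 ≡ 42 (mod 247)
89^6 ≡ 220 (mod 247)
89^8 ≡ 35 (mod 247)
89^9 ≡ 151 (mod 247)
89^12 ≡ 235 (mod 247)
89^18 ≡ 77 (mod 247)
89^24 ≡ 144 (mod 247)
89^27 ≡ 18 (mod 247)
89^36 ≡ 1 (mod 247) ✓
Thus |⟨89⟩| = ord(89) = 36.
[(Z/247Z)^× : ⟨89⟩] = 216/36 = 6.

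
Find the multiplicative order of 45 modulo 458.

The order of 45 must divide φ(458) = φ(2)·φ(229) = 1·228 = 228 = 2^2 · 3 · 19.
Divisors of 228: 1, 2, 3, 4, 6, 12, 19, 38, 57, 76, 114, 228.
Check 45^d mod 458 for each divisor in increasing order:
45^1 ≡ 45 (mod 458)
45^2 ≡ 193 (mod 458)
45^3 ≡ 441 (mod 458)
45^4 ≡ 151 (mod 458)
45^6 ≡ 289 (mod 458)
45^12 ≡ 165 (mod 458)
45^19 ≡ 95 (mod 458)
45^38 ≡ 323 (mod 458)
45^57 ≡ 457 (mod 458)
45^76 ≡ 363 (mod 458)
45^114 ≡ 1 (mod 458) ✓
Therefore the multiplicative order of 45 modulo 458 is 114.

114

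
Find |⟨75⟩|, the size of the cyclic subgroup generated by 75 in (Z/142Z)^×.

35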